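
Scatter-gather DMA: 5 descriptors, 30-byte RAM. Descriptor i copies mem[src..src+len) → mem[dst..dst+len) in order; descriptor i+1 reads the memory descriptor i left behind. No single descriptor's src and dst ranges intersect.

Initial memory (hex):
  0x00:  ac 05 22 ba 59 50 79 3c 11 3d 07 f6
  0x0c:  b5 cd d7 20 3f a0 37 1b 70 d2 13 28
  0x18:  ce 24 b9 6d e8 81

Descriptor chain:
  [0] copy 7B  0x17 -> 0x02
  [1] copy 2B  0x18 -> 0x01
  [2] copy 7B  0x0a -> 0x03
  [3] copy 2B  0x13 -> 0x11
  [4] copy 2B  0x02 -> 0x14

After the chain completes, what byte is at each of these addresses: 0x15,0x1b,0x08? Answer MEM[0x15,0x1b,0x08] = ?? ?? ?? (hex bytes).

D0: mem[0x02..0x08] <- [28 ce 24 b9 6d e8 81]
D1: mem[0x01..0x02] <- [ce 24]
D2: mem[0x03..0x09] <- [07 f6 b5 cd d7 20 3f]
D3: mem[0x11..0x12] <- [1b 70]
D4: mem[0x14..0x15] <- [24 07]
query mem[0x15]=0x07, mem[0x1b]=0x6d, mem[0x08]=0x20

MEM[0x15,0x1b,0x08] = 07 6d 20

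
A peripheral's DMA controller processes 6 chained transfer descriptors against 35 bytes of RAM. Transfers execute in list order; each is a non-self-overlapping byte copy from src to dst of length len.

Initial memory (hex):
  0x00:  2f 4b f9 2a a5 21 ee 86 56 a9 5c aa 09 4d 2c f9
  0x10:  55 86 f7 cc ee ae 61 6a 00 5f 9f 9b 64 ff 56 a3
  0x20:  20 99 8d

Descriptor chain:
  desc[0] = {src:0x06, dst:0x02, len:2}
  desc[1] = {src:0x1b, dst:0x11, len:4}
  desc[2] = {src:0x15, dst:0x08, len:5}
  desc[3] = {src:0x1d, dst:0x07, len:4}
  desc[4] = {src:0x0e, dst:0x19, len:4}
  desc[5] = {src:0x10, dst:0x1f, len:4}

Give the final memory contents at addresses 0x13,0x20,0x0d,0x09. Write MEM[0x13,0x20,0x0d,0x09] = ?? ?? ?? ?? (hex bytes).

  after D0: wrote 2B at 0x02 = ee86
  after D1: wrote 4B at 0x11 = 9b64ff56
  after D2: wrote 5B at 0x08 = ae616a005f
  after D3: wrote 4B at 0x07 = ff56a320
  after D4: wrote 4B at 0x19 = 2cf9559b
  after D5: wrote 4B at 0x1f = 559b64ff
query mem[0x13]=0xff, mem[0x20]=0x9b, mem[0x0d]=0x4d, mem[0x09]=0xa3

MEM[0x13,0x20,0x0d,0x09] = ff 9b 4d a3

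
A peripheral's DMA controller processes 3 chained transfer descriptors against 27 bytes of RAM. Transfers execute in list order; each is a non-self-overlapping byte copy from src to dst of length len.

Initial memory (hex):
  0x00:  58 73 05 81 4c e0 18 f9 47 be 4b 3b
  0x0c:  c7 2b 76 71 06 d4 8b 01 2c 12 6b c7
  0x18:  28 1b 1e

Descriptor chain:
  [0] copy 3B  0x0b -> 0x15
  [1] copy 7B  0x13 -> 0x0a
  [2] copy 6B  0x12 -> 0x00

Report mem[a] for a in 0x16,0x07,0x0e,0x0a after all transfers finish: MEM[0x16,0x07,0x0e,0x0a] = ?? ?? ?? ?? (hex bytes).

MEM[0x16,0x07,0x0e,0x0a] = c7 f9 2b 01

  after D0: wrote 3B at 0x15 = 3bc72b
  after D1: wrote 7B at 0x0a = 012c3bc72b281b
  after D2: wrote 6B at 0x00 = 8b012c3bc72b
query mem[0x16]=0xc7, mem[0x07]=0xf9, mem[0x0e]=0x2b, mem[0x0a]=0x01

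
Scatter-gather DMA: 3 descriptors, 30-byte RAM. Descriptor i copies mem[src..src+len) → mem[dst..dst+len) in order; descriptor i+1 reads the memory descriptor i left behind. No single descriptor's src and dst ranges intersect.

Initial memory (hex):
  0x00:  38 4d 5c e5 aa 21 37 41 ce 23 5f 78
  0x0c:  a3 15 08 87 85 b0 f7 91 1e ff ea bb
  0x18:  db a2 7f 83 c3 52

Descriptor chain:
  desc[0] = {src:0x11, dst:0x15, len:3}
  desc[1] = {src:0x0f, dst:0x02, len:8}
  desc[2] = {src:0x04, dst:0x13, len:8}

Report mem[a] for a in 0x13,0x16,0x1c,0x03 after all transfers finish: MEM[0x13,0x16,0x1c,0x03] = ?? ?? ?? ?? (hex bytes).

MEM[0x13,0x16,0x1c,0x03] = b0 1e c3 85

D0: mem[0x15..0x17] <- [b0 f7 91]
D1: mem[0x02..0x09] <- [87 85 b0 f7 91 1e b0 f7]
D2: mem[0x13..0x1a] <- [b0 f7 91 1e b0 f7 5f 78]
query mem[0x13]=0xb0, mem[0x16]=0x1e, mem[0x1c]=0xc3, mem[0x03]=0x85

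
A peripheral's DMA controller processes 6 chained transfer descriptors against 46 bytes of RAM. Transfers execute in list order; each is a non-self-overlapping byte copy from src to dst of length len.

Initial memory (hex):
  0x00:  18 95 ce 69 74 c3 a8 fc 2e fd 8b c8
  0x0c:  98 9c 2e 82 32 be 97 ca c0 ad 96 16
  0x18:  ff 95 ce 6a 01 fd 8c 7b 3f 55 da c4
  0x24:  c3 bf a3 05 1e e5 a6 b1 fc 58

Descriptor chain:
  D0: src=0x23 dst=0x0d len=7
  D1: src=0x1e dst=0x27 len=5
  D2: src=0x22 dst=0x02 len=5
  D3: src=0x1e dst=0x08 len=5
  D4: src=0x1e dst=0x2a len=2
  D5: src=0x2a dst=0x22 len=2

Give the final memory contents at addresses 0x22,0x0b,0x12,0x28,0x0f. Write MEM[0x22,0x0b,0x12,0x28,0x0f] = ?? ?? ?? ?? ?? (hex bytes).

D0: mem[0x0d..0x13] <- [c4 c3 bf a3 05 1e e5]
D1: mem[0x27..0x2b] <- [8c 7b 3f 55 da]
D2: mem[0x02..0x06] <- [da c4 c3 bf a3]
D3: mem[0x08..0x0c] <- [8c 7b 3f 55 da]
D4: mem[0x2a..0x2b] <- [8c 7b]
D5: mem[0x22..0x23] <- [8c 7b]
query mem[0x22]=0x8c, mem[0x0b]=0x55, mem[0x12]=0x1e, mem[0x28]=0x7b, mem[0x0f]=0xbf

MEM[0x22,0x0b,0x12,0x28,0x0f] = 8c 55 1e 7b bf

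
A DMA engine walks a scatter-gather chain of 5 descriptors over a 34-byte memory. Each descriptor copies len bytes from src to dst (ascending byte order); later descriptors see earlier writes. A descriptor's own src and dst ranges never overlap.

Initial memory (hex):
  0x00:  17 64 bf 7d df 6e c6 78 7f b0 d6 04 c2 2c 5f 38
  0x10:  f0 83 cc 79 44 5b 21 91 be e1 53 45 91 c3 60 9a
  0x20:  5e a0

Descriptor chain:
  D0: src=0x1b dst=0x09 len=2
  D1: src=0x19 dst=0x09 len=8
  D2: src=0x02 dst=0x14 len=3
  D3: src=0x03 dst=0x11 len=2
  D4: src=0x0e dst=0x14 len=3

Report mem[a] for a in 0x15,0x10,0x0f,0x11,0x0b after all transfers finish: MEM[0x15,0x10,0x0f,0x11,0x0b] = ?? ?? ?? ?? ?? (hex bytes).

#0 dst[0x09+2] := {0x45,0x91}
#1 dst[0x09+8] := {0xe1,0x53,0x45,0x91,0xc3,0x60,0x9a,0x5e}
#2 dst[0x14+3] := {0xbf,0x7d,0xdf}
#3 dst[0x11+2] := {0x7d,0xdf}
#4 dst[0x14+3] := {0x60,0x9a,0x5e}
query mem[0x15]=0x9a, mem[0x10]=0x5e, mem[0x0f]=0x9a, mem[0x11]=0x7d, mem[0x0b]=0x45

MEM[0x15,0x10,0x0f,0x11,0x0b] = 9a 5e 9a 7d 45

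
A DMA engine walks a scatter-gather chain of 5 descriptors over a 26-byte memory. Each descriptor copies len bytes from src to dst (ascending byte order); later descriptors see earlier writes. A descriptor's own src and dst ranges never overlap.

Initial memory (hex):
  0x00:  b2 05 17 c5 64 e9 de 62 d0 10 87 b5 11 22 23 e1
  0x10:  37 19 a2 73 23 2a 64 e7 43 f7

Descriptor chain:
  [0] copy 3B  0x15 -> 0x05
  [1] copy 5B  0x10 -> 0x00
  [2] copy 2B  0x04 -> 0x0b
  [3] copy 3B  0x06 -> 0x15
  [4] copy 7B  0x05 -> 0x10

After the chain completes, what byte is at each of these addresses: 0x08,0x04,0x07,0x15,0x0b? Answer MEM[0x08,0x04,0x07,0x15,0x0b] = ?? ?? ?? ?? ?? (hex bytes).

MEM[0x08,0x04,0x07,0x15,0x0b] = d0 23 e7 87 23

  after D0: wrote 3B at 0x05 = 2a64e7
  after D1: wrote 5B at 0x00 = 3719a27323
  after D2: wrote 2B at 0x0b = 232a
  after D3: wrote 3B at 0x15 = 64e7d0
  after D4: wrote 7B at 0x10 = 2a64e7d0108723
query mem[0x08]=0xd0, mem[0x04]=0x23, mem[0x07]=0xe7, mem[0x15]=0x87, mem[0x0b]=0x23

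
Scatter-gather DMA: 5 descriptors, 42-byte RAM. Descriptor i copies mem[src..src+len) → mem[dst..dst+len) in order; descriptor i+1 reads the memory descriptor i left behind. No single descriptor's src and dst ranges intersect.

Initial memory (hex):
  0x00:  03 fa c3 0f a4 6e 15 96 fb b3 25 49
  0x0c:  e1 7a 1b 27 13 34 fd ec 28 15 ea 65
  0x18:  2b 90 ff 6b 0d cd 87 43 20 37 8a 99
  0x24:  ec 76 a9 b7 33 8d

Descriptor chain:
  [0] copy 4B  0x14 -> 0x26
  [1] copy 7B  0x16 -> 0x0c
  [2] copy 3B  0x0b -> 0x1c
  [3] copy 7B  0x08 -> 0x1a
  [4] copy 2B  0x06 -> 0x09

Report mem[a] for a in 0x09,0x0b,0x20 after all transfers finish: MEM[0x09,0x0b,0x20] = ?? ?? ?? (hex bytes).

MEM[0x09,0x0b,0x20] = 15 49 2b

#0 dst[0x26+4] := {0x28,0x15,0xea,0x65}
#1 dst[0x0c+7] := {0xea,0x65,0x2b,0x90,0xff,0x6b,0x0d}
#2 dst[0x1c+3] := {0x49,0xea,0x65}
#3 dst[0x1a+7] := {0xfb,0xb3,0x25,0x49,0xea,0x65,0x2b}
#4 dst[0x09+2] := {0x15,0x96}
query mem[0x09]=0x15, mem[0x0b]=0x49, mem[0x20]=0x2b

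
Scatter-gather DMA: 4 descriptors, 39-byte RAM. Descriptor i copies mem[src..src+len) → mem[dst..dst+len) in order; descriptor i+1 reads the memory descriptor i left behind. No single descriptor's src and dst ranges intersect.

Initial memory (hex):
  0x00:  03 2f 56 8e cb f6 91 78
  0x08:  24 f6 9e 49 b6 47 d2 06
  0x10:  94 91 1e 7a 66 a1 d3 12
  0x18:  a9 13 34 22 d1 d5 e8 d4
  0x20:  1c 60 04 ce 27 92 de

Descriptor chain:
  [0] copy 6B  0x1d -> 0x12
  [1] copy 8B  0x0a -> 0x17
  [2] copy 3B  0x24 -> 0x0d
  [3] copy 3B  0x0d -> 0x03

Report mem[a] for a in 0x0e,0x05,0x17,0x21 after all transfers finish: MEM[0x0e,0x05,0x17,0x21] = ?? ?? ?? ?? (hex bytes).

MEM[0x0e,0x05,0x17,0x21] = 92 de 9e 60

#0 dst[0x12+6] := {0xd5,0xe8,0xd4,0x1c,0x60,0x04}
#1 dst[0x17+8] := {0x9e,0x49,0xb6,0x47,0xd2,0x06,0x94,0x91}
#2 dst[0x0d+3] := {0x27,0x92,0xde}
#3 dst[0x03+3] := {0x27,0x92,0xde}
query mem[0x0e]=0x92, mem[0x05]=0xde, mem[0x17]=0x9e, mem[0x21]=0x60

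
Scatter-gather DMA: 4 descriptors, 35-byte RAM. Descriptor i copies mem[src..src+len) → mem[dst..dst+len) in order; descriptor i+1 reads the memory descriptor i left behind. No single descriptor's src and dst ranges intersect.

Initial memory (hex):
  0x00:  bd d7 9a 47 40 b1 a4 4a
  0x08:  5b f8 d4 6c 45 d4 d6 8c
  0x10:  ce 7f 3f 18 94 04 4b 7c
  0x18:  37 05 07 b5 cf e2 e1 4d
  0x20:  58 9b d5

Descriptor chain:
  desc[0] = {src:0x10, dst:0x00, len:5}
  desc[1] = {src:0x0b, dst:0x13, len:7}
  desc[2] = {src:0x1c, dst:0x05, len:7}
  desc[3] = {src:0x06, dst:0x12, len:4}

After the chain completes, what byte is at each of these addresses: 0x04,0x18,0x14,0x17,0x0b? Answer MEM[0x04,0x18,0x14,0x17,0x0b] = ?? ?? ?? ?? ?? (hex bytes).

  after D0: wrote 5B at 0x00 = ce7f3f1894
  after D1: wrote 7B at 0x13 = 6c45d4d68cce7f
  after D2: wrote 7B at 0x05 = cfe2e14d589bd5
  after D3: wrote 4B at 0x12 = e2e14d58
query mem[0x04]=0x94, mem[0x18]=0xce, mem[0x14]=0x4d, mem[0x17]=0x8c, mem[0x0b]=0xd5

MEM[0x04,0x18,0x14,0x17,0x0b] = 94 ce 4d 8c d5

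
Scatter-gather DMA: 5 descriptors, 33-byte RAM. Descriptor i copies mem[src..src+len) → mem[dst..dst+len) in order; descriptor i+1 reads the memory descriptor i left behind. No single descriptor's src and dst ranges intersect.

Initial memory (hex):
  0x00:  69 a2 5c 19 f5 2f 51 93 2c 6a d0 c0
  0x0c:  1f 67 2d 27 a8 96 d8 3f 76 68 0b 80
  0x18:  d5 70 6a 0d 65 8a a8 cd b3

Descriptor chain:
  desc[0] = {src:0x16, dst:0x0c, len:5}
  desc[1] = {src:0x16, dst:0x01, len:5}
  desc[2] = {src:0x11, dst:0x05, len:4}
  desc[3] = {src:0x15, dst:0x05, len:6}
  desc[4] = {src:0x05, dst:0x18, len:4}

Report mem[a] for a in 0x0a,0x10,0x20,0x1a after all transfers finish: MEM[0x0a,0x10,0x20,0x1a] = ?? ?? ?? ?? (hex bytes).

D0: mem[0x0c..0x10] <- [0b 80 d5 70 6a]
D1: mem[0x01..0x05] <- [0b 80 d5 70 6a]
D2: mem[0x05..0x08] <- [96 d8 3f 76]
D3: mem[0x05..0x0a] <- [68 0b 80 d5 70 6a]
D4: mem[0x18..0x1b] <- [68 0b 80 d5]
query mem[0x0a]=0x6a, mem[0x10]=0x6a, mem[0x20]=0xb3, mem[0x1a]=0x80

MEM[0x0a,0x10,0x20,0x1a] = 6a 6a b3 80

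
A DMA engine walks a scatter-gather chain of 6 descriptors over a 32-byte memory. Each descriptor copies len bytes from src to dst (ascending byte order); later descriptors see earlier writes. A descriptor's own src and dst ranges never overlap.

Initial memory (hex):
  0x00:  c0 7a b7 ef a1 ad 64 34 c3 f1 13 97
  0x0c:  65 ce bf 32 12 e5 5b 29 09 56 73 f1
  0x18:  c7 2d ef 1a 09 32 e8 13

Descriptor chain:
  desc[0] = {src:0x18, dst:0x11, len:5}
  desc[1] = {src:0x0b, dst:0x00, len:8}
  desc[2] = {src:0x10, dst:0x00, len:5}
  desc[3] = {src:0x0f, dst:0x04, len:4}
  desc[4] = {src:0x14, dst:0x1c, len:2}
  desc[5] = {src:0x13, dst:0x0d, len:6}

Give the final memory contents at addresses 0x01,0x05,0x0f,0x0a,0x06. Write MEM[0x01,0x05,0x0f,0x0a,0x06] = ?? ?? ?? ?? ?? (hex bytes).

D0: mem[0x11..0x15] <- [c7 2d ef 1a 09]
D1: mem[0x00..0x07] <- [97 65 ce bf 32 12 c7 2d]
D2: mem[0x00..0x04] <- [12 c7 2d ef 1a]
D3: mem[0x04..0x07] <- [32 12 c7 2d]
D4: mem[0x1c..0x1d] <- [1a 09]
D5: mem[0x0d..0x12] <- [ef 1a 09 73 f1 c7]
query mem[0x01]=0xc7, mem[0x05]=0x12, mem[0x0f]=0x09, mem[0x0a]=0x13, mem[0x06]=0xc7

MEM[0x01,0x05,0x0f,0x0a,0x06] = c7 12 09 13 c7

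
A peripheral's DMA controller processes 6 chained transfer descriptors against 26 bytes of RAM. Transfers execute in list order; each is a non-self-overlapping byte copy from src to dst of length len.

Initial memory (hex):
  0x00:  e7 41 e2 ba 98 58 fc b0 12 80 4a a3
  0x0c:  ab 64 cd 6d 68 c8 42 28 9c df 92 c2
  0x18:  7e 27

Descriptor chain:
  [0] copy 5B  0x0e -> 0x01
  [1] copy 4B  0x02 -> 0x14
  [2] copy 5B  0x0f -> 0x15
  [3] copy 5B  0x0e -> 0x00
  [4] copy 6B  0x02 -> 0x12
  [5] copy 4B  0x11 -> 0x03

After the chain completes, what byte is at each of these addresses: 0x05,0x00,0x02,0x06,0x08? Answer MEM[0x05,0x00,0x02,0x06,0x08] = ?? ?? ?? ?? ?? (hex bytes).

MEM[0x05,0x00,0x02,0x06,0x08] = c8 cd 68 42 12

  after D0: wrote 5B at 0x01 = cd6d68c842
  after D1: wrote 4B at 0x14 = 6d68c842
  after D2: wrote 5B at 0x15 = 6d68c84228
  after D3: wrote 5B at 0x00 = cd6d68c842
  after D4: wrote 6B at 0x12 = 68c84242fcb0
  after D5: wrote 4B at 0x03 = c868c842
query mem[0x05]=0xc8, mem[0x00]=0xcd, mem[0x02]=0x68, mem[0x06]=0x42, mem[0x08]=0x12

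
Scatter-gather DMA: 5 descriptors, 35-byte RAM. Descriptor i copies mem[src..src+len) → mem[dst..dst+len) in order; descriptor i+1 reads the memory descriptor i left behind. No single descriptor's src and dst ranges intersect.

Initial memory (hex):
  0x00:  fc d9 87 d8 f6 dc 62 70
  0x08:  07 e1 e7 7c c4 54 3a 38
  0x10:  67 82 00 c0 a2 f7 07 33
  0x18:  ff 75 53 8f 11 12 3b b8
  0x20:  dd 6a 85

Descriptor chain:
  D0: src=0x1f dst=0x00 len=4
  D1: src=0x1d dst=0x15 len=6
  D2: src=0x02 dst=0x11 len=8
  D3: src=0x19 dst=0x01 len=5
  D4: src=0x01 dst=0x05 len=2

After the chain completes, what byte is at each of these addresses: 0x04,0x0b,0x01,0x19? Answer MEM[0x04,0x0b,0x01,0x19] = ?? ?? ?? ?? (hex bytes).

[0] 0x1f->0x00 len=4 : b8 dd 6a 85
[1] 0x1d->0x15 len=6 : 12 3b b8 dd 6a 85
[2] 0x02->0x11 len=8 : 6a 85 f6 dc 62 70 07 e1
[3] 0x19->0x01 len=5 : 6a 85 8f 11 12
[4] 0x01->0x05 len=2 : 6a 85
query mem[0x04]=0x11, mem[0x0b]=0x7c, mem[0x01]=0x6a, mem[0x19]=0x6a

MEM[0x04,0x0b,0x01,0x19] = 11 7c 6a 6a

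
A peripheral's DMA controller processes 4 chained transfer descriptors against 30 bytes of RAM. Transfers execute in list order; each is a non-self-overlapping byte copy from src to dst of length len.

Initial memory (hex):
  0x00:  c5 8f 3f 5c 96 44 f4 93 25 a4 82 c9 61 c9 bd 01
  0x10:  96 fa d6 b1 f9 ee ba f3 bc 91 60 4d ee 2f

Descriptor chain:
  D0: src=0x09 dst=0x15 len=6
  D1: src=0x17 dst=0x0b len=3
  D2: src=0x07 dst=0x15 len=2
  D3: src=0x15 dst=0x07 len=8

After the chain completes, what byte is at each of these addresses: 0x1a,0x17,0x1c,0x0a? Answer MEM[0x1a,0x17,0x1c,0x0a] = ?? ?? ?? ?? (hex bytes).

MEM[0x1a,0x17,0x1c,0x0a] = bd c9 ee 61

D0: mem[0x15..0x1a] <- [a4 82 c9 61 c9 bd]
D1: mem[0x0b..0x0d] <- [c9 61 c9]
D2: mem[0x15..0x16] <- [93 25]
D3: mem[0x07..0x0e] <- [93 25 c9 61 c9 bd 4d ee]
query mem[0x1a]=0xbd, mem[0x17]=0xc9, mem[0x1c]=0xee, mem[0x0a]=0x61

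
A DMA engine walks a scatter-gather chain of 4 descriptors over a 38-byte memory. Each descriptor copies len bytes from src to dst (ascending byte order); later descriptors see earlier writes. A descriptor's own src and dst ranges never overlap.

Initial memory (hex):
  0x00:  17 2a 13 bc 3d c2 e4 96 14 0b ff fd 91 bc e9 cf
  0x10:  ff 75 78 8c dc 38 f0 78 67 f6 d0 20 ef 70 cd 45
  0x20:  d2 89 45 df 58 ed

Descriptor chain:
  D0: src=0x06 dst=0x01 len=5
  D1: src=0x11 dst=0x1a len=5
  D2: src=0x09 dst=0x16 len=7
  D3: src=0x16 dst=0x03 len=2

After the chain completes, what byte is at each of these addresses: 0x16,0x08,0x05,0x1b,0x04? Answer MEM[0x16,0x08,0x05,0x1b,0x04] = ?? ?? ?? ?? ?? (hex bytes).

#0 dst[0x01+5] := {0xe4,0x96,0x14,0x0b,0xff}
#1 dst[0x1a+5] := {0x75,0x78,0x8c,0xdc,0x38}
#2 dst[0x16+7] := {0x0b,0xff,0xfd,0x91,0xbc,0xe9,0xcf}
#3 dst[0x03+2] := {0x0b,0xff}
query mem[0x16]=0x0b, mem[0x08]=0x14, mem[0x05]=0xff, mem[0x1b]=0xe9, mem[0x04]=0xff

MEM[0x16,0x08,0x05,0x1b,0x04] = 0b 14 ff e9 ff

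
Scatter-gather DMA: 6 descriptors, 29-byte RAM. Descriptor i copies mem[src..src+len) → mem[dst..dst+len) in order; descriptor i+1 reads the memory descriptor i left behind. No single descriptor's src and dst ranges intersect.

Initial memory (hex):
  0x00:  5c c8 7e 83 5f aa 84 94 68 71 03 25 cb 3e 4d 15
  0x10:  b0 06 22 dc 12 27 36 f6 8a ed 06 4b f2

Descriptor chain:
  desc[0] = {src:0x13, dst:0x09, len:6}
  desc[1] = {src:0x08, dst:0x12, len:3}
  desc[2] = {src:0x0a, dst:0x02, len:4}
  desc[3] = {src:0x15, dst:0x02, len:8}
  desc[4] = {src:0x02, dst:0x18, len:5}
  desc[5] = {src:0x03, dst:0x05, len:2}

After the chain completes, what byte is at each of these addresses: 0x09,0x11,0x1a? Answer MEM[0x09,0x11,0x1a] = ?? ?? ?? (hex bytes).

#0 dst[0x09+6] := {0xdc,0x12,0x27,0x36,0xf6,0x8a}
#1 dst[0x12+3] := {0x68,0xdc,0x12}
#2 dst[0x02+4] := {0x12,0x27,0x36,0xf6}
#3 dst[0x02+8] := {0x27,0x36,0xf6,0x8a,0xed,0x06,0x4b,0xf2}
#4 dst[0x18+5] := {0x27,0x36,0xf6,0x8a,0xed}
#5 dst[0x05+2] := {0x36,0xf6}
query mem[0x09]=0xf2, mem[0x11]=0x06, mem[0x1a]=0xf6

MEM[0x09,0x11,0x1a] = f2 06 f6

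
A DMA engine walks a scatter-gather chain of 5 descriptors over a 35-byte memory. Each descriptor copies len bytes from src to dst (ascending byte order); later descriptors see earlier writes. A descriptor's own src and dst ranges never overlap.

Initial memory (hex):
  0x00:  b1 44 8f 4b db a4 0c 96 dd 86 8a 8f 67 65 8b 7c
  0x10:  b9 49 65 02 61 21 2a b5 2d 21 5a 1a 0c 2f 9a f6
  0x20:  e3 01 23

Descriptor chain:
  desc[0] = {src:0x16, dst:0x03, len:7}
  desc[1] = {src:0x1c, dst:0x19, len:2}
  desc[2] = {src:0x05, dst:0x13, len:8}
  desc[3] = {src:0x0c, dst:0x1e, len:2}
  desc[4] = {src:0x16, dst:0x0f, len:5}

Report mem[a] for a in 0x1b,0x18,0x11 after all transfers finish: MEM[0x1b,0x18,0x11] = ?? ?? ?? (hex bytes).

MEM[0x1b,0x18,0x11] = 1a 8a 8a

[0] 0x16->0x03 len=7 : 2a b5 2d 21 5a 1a 0c
[1] 0x1c->0x19 len=2 : 0c 2f
[2] 0x05->0x13 len=8 : 2d 21 5a 1a 0c 8a 8f 67
[3] 0x0c->0x1e len=2 : 67 65
[4] 0x16->0x0f len=5 : 1a 0c 8a 8f 67
query mem[0x1b]=0x1a, mem[0x18]=0x8a, mem[0x11]=0x8a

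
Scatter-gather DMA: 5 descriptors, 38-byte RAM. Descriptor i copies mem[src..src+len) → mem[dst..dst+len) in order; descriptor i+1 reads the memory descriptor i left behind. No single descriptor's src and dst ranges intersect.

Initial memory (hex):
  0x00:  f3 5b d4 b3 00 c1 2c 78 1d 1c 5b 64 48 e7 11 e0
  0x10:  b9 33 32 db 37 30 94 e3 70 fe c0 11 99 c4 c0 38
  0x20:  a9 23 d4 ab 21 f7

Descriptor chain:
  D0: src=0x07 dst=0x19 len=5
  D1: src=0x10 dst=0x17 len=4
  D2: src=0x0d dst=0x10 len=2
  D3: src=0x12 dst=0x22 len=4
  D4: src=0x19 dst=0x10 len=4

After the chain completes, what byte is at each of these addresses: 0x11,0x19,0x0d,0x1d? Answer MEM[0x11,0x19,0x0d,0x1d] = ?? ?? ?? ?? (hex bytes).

MEM[0x11,0x19,0x0d,0x1d] = db 32 e7 64

#0 dst[0x19+5] := {0x78,0x1d,0x1c,0x5b,0x64}
#1 dst[0x17+4] := {0xb9,0x33,0x32,0xdb}
#2 dst[0x10+2] := {0xe7,0x11}
#3 dst[0x22+4] := {0x32,0xdb,0x37,0x30}
#4 dst[0x10+4] := {0x32,0xdb,0x1c,0x5b}
query mem[0x11]=0xdb, mem[0x19]=0x32, mem[0x0d]=0xe7, mem[0x1d]=0x64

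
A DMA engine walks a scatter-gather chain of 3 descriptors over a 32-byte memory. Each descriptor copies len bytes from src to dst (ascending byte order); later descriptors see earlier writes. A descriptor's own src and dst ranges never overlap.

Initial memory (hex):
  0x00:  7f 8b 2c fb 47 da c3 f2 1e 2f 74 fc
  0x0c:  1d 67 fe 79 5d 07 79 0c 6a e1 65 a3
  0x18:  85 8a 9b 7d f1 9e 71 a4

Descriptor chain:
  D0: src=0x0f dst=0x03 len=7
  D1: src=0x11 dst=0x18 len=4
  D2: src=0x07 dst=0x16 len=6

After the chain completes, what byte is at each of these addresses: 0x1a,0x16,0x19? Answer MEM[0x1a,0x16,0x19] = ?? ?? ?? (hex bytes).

D0: mem[0x03..0x09] <- [79 5d 07 79 0c 6a e1]
D1: mem[0x18..0x1b] <- [07 79 0c 6a]
D2: mem[0x16..0x1b] <- [0c 6a e1 74 fc 1d]
query mem[0x1a]=0xfc, mem[0x16]=0x0c, mem[0x19]=0x74

MEM[0x1a,0x16,0x19] = fc 0c 74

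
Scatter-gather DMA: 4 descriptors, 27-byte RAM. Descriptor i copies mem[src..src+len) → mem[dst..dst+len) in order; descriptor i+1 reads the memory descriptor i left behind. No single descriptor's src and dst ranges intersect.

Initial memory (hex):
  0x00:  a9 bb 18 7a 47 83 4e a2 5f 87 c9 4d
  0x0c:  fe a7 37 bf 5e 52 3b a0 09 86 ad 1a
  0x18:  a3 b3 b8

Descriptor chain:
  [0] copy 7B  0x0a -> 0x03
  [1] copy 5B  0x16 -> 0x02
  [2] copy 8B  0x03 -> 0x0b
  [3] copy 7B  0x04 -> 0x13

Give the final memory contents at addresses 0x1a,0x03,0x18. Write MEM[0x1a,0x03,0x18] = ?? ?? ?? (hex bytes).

MEM[0x1a,0x03,0x18] = b8 1a 5e

[0] 0x0a->0x03 len=7 : c9 4d fe a7 37 bf 5e
[1] 0x16->0x02 len=5 : ad 1a a3 b3 b8
[2] 0x03->0x0b len=8 : 1a a3 b3 b8 37 bf 5e c9
[3] 0x04->0x13 len=7 : a3 b3 b8 37 bf 5e c9
query mem[0x1a]=0xb8, mem[0x03]=0x1a, mem[0x18]=0x5e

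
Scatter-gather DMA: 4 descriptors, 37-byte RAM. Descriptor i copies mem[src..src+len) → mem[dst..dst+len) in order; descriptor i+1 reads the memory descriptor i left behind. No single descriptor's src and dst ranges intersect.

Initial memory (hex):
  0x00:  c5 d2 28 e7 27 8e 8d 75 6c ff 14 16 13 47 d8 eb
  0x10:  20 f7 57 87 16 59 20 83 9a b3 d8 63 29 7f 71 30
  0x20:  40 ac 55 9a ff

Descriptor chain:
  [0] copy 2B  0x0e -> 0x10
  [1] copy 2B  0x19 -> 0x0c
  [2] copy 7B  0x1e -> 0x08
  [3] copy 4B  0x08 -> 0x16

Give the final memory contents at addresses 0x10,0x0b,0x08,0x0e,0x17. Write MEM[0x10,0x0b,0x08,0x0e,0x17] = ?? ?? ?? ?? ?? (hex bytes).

MEM[0x10,0x0b,0x08,0x0e,0x17] = d8 ac 71 ff 30

  after D0: wrote 2B at 0x10 = d8eb
  after D1: wrote 2B at 0x0c = b3d8
  after D2: wrote 7B at 0x08 = 713040ac559aff
  after D3: wrote 4B at 0x16 = 713040ac
query mem[0x10]=0xd8, mem[0x0b]=0xac, mem[0x08]=0x71, mem[0x0e]=0xff, mem[0x17]=0x30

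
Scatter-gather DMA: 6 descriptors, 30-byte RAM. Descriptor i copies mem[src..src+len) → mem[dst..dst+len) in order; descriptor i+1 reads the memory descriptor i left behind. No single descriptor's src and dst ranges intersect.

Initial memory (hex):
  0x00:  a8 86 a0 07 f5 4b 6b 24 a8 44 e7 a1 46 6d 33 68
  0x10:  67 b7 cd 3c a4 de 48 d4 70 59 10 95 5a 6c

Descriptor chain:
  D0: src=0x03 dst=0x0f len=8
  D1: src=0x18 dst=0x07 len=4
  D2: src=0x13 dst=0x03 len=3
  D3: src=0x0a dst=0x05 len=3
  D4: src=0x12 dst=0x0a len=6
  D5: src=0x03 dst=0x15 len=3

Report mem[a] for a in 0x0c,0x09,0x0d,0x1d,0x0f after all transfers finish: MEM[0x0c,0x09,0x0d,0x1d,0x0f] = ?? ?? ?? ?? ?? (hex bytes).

[0] 0x03->0x0f len=8 : 07 f5 4b 6b 24 a8 44 e7
[1] 0x18->0x07 len=4 : 70 59 10 95
[2] 0x13->0x03 len=3 : 24 a8 44
[3] 0x0a->0x05 len=3 : 95 a1 46
[4] 0x12->0x0a len=6 : 6b 24 a8 44 e7 d4
[5] 0x03->0x15 len=3 : 24 a8 95
query mem[0x0c]=0xa8, mem[0x09]=0x10, mem[0x0d]=0x44, mem[0x1d]=0x6c, mem[0x0f]=0xd4

MEM[0x0c,0x09,0x0d,0x1d,0x0f] = a8 10 44 6c d4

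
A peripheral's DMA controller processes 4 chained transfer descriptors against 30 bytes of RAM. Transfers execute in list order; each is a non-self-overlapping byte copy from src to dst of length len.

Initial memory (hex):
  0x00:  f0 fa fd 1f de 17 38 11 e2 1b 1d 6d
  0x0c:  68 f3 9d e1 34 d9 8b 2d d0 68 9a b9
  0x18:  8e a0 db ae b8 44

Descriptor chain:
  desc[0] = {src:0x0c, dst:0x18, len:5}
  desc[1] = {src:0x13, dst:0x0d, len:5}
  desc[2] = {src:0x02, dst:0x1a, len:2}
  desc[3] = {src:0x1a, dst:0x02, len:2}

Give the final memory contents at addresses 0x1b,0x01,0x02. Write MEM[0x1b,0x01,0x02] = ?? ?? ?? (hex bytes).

D0: mem[0x18..0x1c] <- [68 f3 9d e1 34]
D1: mem[0x0d..0x11] <- [2d d0 68 9a b9]
D2: mem[0x1a..0x1b] <- [fd 1f]
D3: mem[0x02..0x03] <- [fd 1f]
query mem[0x1b]=0x1f, mem[0x01]=0xfa, mem[0x02]=0xfd

MEM[0x1b,0x01,0x02] = 1f fa fd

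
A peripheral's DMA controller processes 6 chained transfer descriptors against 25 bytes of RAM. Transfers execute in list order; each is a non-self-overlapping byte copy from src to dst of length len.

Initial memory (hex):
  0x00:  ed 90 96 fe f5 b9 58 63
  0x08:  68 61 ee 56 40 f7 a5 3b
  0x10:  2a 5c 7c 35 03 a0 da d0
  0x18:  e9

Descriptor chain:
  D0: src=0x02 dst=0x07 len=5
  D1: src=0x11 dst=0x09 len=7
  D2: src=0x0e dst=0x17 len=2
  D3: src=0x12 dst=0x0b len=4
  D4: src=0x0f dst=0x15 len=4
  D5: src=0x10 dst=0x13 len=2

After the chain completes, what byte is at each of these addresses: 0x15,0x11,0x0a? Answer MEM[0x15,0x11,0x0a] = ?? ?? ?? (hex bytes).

D0: mem[0x07..0x0b] <- [96 fe f5 b9 58]
D1: mem[0x09..0x0f] <- [5c 7c 35 03 a0 da d0]
D2: mem[0x17..0x18] <- [da d0]
D3: mem[0x0b..0x0e] <- [7c 35 03 a0]
D4: mem[0x15..0x18] <- [d0 2a 5c 7c]
D5: mem[0x13..0x14] <- [2a 5c]
query mem[0x15]=0xd0, mem[0x11]=0x5c, mem[0x0a]=0x7c

MEM[0x15,0x11,0x0a] = d0 5c 7c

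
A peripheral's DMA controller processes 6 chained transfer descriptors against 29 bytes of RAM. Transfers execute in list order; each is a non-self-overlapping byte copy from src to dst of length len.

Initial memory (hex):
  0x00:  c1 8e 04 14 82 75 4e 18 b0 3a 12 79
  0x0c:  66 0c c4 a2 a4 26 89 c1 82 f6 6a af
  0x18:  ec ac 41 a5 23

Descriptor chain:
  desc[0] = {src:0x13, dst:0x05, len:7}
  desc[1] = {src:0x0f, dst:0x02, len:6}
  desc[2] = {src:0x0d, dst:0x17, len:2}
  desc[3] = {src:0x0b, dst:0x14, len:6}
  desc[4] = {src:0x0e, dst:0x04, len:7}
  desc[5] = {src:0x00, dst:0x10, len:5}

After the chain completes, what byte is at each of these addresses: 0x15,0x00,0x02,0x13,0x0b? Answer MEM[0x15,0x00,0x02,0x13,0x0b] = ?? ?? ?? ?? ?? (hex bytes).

  after D0: wrote 7B at 0x05 = c182f66aafecac
  after D1: wrote 6B at 0x02 = a2a42689c182
  after D2: wrote 2B at 0x17 = 0cc4
  after D3: wrote 6B at 0x14 = ac660cc4a2a4
  after D4: wrote 7B at 0x04 = c4a2a42689c1ac
  after D5: wrote 5B at 0x10 = c18ea2a4c4
query mem[0x15]=0x66, mem[0x00]=0xc1, mem[0x02]=0xa2, mem[0x13]=0xa4, mem[0x0b]=0xac

MEM[0x15,0x00,0x02,0x13,0x0b] = 66 c1 a2 a4 ac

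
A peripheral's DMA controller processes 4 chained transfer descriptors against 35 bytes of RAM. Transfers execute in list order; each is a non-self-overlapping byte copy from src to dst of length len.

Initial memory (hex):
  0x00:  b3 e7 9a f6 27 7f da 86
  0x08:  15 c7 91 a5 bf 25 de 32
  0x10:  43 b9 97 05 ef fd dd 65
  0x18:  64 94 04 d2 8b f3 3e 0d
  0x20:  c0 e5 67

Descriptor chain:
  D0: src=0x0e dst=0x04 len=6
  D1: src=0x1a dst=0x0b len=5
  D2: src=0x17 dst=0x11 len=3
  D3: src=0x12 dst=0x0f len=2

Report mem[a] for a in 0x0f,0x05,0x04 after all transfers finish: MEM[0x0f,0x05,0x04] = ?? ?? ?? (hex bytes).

MEM[0x0f,0x05,0x04] = 64 32 de

D0: mem[0x04..0x09] <- [de 32 43 b9 97 05]
D1: mem[0x0b..0x0f] <- [04 d2 8b f3 3e]
D2: mem[0x11..0x13] <- [65 64 94]
D3: mem[0x0f..0x10] <- [64 94]
query mem[0x0f]=0x64, mem[0x05]=0x32, mem[0x04]=0xde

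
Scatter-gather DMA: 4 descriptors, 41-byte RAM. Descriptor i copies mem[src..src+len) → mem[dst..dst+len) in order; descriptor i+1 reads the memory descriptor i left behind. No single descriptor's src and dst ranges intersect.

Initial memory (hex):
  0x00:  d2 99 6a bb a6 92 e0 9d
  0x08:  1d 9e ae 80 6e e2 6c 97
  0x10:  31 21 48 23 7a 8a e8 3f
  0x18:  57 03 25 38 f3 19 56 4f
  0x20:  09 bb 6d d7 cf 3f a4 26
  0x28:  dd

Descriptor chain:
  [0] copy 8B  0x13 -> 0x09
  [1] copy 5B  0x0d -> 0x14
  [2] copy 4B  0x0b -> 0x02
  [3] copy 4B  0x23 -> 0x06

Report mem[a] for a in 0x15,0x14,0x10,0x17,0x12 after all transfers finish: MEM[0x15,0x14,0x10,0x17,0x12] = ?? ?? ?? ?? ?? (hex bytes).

MEM[0x15,0x14,0x10,0x17,0x12] = 57 3f 25 25 48

#0 dst[0x09+8] := {0x23,0x7a,0x8a,0xe8,0x3f,0x57,0x03,0x25}
#1 dst[0x14+5] := {0x3f,0x57,0x03,0x25,0x21}
#2 dst[0x02+4] := {0x8a,0xe8,0x3f,0x57}
#3 dst[0x06+4] := {0xd7,0xcf,0x3f,0xa4}
query mem[0x15]=0x57, mem[0x14]=0x3f, mem[0x10]=0x25, mem[0x17]=0x25, mem[0x12]=0x48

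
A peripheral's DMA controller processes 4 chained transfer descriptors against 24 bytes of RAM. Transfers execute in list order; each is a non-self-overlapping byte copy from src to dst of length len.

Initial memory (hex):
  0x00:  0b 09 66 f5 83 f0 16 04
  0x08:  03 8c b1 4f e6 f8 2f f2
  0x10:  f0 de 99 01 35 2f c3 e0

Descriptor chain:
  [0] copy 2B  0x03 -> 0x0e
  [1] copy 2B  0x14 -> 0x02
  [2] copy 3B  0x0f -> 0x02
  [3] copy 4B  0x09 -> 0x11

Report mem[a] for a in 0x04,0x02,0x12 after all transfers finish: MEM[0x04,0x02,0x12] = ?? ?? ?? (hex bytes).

MEM[0x04,0x02,0x12] = de 83 b1

[0] 0x03->0x0e len=2 : f5 83
[1] 0x14->0x02 len=2 : 35 2f
[2] 0x0f->0x02 len=3 : 83 f0 de
[3] 0x09->0x11 len=4 : 8c b1 4f e6
query mem[0x04]=0xde, mem[0x02]=0x83, mem[0x12]=0xb1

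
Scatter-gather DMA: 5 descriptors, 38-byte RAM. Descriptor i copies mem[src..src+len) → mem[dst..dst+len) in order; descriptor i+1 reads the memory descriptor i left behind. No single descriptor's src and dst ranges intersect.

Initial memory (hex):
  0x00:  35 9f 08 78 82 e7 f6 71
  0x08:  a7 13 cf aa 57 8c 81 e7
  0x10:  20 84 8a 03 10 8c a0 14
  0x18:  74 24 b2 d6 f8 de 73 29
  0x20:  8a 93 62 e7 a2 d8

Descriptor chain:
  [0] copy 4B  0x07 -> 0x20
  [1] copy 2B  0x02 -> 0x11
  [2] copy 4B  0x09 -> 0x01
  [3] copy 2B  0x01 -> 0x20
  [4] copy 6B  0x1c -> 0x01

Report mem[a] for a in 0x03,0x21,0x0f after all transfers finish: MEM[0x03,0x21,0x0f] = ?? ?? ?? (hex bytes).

D0: mem[0x20..0x23] <- [71 a7 13 cf]
D1: mem[0x11..0x12] <- [08 78]
D2: mem[0x01..0x04] <- [13 cf aa 57]
D3: mem[0x20..0x21] <- [13 cf]
D4: mem[0x01..0x06] <- [f8 de 73 29 13 cf]
query mem[0x03]=0x73, mem[0x21]=0xcf, mem[0x0f]=0xe7

MEM[0x03,0x21,0x0f] = 73 cf e7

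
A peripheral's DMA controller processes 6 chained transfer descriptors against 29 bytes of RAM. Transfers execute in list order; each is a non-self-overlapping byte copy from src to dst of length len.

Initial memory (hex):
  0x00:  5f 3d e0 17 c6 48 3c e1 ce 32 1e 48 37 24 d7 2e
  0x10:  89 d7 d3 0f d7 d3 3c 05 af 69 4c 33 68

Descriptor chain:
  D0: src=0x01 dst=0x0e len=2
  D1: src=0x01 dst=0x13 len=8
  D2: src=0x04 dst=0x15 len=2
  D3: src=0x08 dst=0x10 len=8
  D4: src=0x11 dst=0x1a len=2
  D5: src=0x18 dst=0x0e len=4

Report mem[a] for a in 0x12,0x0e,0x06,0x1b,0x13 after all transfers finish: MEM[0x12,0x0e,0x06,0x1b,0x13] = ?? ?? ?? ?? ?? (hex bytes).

MEM[0x12,0x0e,0x06,0x1b,0x13] = 1e 3c 3c 1e 48

[0] 0x01->0x0e len=2 : 3d e0
[1] 0x01->0x13 len=8 : 3d e0 17 c6 48 3c e1 ce
[2] 0x04->0x15 len=2 : c6 48
[3] 0x08->0x10 len=8 : ce 32 1e 48 37 24 3d e0
[4] 0x11->0x1a len=2 : 32 1e
[5] 0x18->0x0e len=4 : 3c e1 32 1e
query mem[0x12]=0x1e, mem[0x0e]=0x3c, mem[0x06]=0x3c, mem[0x1b]=0x1e, mem[0x13]=0x48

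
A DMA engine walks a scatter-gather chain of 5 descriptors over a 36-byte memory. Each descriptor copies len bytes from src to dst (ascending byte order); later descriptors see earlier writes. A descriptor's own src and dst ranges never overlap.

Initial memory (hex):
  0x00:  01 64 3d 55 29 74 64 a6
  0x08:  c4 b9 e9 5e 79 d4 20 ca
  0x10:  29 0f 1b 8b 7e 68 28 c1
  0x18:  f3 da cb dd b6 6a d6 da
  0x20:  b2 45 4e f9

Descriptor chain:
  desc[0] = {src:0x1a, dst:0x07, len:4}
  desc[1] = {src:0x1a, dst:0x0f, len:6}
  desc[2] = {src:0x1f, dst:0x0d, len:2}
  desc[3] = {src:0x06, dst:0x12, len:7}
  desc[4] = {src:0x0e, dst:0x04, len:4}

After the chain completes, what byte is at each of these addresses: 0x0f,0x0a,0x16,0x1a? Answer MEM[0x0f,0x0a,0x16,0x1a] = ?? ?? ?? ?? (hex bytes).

#0 dst[0x07+4] := {0xcb,0xdd,0xb6,0x6a}
#1 dst[0x0f+6] := {0xcb,0xdd,0xb6,0x6a,0xd6,0xda}
#2 dst[0x0d+2] := {0xda,0xb2}
#3 dst[0x12+7] := {0x64,0xcb,0xdd,0xb6,0x6a,0x5e,0x79}
#4 dst[0x04+4] := {0xb2,0xcb,0xdd,0xb6}
query mem[0x0f]=0xcb, mem[0x0a]=0x6a, mem[0x16]=0x6a, mem[0x1a]=0xcb

MEM[0x0f,0x0a,0x16,0x1a] = cb 6a 6a cb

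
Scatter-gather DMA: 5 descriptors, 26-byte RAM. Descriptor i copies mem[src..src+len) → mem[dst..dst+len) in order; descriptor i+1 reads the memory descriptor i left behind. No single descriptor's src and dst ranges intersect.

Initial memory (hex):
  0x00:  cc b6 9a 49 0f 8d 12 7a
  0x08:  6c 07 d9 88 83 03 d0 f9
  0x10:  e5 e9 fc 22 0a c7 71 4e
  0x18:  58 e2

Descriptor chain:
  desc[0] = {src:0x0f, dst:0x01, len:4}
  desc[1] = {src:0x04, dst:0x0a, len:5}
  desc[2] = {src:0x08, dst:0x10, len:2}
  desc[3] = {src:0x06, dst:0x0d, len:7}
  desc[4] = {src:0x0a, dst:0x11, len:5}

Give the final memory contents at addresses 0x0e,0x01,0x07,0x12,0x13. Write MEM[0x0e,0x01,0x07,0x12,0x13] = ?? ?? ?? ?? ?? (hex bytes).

D0: mem[0x01..0x04] <- [f9 e5 e9 fc]
D1: mem[0x0a..0x0e] <- [fc 8d 12 7a 6c]
D2: mem[0x10..0x11] <- [6c 07]
D3: mem[0x0d..0x13] <- [12 7a 6c 07 fc 8d 12]
D4: mem[0x11..0x15] <- [fc 8d 12 12 7a]
query mem[0x0e]=0x7a, mem[0x01]=0xf9, mem[0x07]=0x7a, mem[0x12]=0x8d, mem[0x13]=0x12

MEM[0x0e,0x01,0x07,0x12,0x13] = 7a f9 7a 8d 12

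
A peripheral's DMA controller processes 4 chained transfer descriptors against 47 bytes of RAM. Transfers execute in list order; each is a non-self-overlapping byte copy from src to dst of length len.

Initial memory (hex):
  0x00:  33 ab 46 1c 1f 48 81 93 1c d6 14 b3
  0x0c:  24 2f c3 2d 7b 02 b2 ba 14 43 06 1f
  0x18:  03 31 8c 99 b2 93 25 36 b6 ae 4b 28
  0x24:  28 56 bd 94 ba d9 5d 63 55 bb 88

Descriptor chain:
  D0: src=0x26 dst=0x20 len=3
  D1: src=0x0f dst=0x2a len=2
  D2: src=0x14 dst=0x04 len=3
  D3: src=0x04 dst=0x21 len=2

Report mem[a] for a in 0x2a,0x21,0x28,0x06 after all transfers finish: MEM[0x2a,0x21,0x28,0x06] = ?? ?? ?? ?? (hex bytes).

[0] 0x26->0x20 len=3 : bd 94 ba
[1] 0x0f->0x2a len=2 : 2d 7b
[2] 0x14->0x04 len=3 : 14 43 06
[3] 0x04->0x21 len=2 : 14 43
query mem[0x2a]=0x2d, mem[0x21]=0x14, mem[0x28]=0xba, mem[0x06]=0x06

MEM[0x2a,0x21,0x28,0x06] = 2d 14 ba 06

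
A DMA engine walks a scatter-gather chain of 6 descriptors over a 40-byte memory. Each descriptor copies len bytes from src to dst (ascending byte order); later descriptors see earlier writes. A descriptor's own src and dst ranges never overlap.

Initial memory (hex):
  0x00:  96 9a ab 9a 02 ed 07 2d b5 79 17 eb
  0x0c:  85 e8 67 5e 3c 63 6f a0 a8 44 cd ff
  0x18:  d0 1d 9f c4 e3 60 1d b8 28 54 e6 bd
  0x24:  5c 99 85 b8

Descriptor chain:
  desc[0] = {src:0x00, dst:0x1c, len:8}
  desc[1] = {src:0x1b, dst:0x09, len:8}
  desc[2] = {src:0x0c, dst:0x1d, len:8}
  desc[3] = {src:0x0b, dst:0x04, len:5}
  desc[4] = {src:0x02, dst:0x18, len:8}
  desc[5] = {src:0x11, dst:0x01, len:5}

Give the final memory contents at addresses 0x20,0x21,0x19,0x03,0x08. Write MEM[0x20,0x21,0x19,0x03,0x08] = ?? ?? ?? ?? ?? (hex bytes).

[0] 0x00->0x1c len=8 : 96 9a ab 9a 02 ed 07 2d
[1] 0x1b->0x09 len=8 : c4 96 9a ab 9a 02 ed 07
[2] 0x0c->0x1d len=8 : ab 9a 02 ed 07 63 6f a0
[3] 0x0b->0x04 len=5 : 9a ab 9a 02 ed
[4] 0x02->0x18 len=8 : ab 9a 9a ab 9a 02 ed c4
[5] 0x11->0x01 len=5 : 63 6f a0 a8 44
query mem[0x20]=0xed, mem[0x21]=0x07, mem[0x19]=0x9a, mem[0x03]=0xa0, mem[0x08]=0xed

MEM[0x20,0x21,0x19,0x03,0x08] = ed 07 9a a0 ed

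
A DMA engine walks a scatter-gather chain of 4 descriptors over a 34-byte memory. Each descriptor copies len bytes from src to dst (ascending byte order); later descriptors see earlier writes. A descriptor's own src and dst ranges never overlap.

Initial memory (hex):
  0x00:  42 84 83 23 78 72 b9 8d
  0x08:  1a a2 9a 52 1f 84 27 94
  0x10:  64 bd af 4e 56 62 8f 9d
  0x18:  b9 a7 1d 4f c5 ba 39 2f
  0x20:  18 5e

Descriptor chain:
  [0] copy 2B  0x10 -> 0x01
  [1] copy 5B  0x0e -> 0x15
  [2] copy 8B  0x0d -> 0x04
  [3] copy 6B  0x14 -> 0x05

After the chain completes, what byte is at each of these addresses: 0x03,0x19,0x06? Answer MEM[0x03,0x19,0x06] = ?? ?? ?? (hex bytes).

MEM[0x03,0x19,0x06] = 23 af 27

D0: mem[0x01..0x02] <- [64 bd]
D1: mem[0x15..0x19] <- [27 94 64 bd af]
D2: mem[0x04..0x0b] <- [84 27 94 64 bd af 4e 56]
D3: mem[0x05..0x0a] <- [56 27 94 64 bd af]
query mem[0x03]=0x23, mem[0x19]=0xaf, mem[0x06]=0x27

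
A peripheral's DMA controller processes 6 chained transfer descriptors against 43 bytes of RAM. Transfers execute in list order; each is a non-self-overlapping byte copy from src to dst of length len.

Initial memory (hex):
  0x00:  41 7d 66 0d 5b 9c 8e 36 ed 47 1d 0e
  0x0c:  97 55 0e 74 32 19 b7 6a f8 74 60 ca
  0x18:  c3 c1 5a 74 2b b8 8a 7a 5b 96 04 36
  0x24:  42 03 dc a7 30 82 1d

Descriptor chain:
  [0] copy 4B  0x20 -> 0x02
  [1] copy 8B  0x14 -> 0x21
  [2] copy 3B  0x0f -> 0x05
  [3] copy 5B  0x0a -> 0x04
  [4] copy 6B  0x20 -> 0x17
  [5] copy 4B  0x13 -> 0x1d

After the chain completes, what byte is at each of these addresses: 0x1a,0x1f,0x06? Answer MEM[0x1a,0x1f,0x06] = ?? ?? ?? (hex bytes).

MEM[0x1a,0x1f,0x06] = 60 74 97

D0: mem[0x02..0x05] <- [5b 96 04 36]
D1: mem[0x21..0x28] <- [f8 74 60 ca c3 c1 5a 74]
D2: mem[0x05..0x07] <- [74 32 19]
D3: mem[0x04..0x08] <- [1d 0e 97 55 0e]
D4: mem[0x17..0x1c] <- [5b f8 74 60 ca c3]
D5: mem[0x1d..0x20] <- [6a f8 74 60]
query mem[0x1a]=0x60, mem[0x1f]=0x74, mem[0x06]=0x97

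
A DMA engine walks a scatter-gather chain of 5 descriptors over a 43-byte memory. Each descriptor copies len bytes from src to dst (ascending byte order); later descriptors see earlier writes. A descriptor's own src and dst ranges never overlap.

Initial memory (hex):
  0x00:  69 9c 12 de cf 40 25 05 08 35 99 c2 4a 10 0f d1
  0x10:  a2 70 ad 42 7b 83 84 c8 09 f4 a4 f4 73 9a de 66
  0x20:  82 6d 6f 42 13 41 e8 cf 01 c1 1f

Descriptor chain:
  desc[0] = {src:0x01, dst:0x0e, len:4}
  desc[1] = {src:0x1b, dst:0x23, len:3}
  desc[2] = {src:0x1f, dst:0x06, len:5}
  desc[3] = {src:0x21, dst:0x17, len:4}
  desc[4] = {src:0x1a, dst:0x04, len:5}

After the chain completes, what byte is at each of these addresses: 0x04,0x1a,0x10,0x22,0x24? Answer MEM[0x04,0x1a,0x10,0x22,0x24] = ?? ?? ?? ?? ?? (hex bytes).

D0: mem[0x0e..0x11] <- [9c 12 de cf]
D1: mem[0x23..0x25] <- [f4 73 9a]
D2: mem[0x06..0x0a] <- [66 82 6d 6f f4]
D3: mem[0x17..0x1a] <- [6d 6f f4 73]
D4: mem[0x04..0x08] <- [73 f4 73 9a de]
query mem[0x04]=0x73, mem[0x1a]=0x73, mem[0x10]=0xde, mem[0x22]=0x6f, mem[0x24]=0x73

MEM[0x04,0x1a,0x10,0x22,0x24] = 73 73 de 6f 73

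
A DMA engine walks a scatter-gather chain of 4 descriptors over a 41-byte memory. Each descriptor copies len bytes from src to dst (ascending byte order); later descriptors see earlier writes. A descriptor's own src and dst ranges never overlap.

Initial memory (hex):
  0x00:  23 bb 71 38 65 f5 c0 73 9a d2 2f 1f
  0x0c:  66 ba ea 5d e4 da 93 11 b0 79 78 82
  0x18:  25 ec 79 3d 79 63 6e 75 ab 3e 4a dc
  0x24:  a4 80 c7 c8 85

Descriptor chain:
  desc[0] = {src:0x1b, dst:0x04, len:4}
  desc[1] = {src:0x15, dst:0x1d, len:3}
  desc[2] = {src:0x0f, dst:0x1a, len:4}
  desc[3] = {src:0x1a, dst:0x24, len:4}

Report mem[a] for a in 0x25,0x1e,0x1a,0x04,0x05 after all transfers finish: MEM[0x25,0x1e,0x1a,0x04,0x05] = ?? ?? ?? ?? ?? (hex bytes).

  after D0: wrote 4B at 0x04 = 3d79636e
  after D1: wrote 3B at 0x1d = 797882
  after D2: wrote 4B at 0x1a = 5de4da93
  after D3: wrote 4B at 0x24 = 5de4da93
query mem[0x25]=0xe4, mem[0x1e]=0x78, mem[0x1a]=0x5d, mem[0x04]=0x3d, mem[0x05]=0x79

MEM[0x25,0x1e,0x1a,0x04,0x05] = e4 78 5d 3d 79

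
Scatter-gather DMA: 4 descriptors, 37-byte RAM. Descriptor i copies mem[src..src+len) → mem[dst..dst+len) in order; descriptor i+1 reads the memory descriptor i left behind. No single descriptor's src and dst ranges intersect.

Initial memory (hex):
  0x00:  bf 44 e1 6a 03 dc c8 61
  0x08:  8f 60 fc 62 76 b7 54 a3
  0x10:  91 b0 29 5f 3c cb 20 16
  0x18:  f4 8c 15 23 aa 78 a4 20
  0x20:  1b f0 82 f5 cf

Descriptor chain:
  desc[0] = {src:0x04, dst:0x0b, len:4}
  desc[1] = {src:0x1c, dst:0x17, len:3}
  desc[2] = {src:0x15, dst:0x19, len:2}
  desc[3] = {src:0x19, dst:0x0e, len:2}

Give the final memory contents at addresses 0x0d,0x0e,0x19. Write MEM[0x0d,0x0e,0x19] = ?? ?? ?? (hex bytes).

[0] 0x04->0x0b len=4 : 03 dc c8 61
[1] 0x1c->0x17 len=3 : aa 78 a4
[2] 0x15->0x19 len=2 : cb 20
[3] 0x19->0x0e len=2 : cb 20
query mem[0x0d]=0xc8, mem[0x0e]=0xcb, mem[0x19]=0xcb

MEM[0x0d,0x0e,0x19] = c8 cb cb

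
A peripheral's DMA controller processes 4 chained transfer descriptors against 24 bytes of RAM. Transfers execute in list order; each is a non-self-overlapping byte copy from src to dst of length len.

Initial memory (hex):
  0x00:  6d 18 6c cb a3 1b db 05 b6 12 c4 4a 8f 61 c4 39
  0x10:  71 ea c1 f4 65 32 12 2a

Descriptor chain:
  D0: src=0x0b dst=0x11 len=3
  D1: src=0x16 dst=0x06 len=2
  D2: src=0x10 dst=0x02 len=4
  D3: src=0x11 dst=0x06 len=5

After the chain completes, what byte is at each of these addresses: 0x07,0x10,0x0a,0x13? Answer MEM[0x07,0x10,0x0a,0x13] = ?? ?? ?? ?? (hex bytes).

#0 dst[0x11+3] := {0x4a,0x8f,0x61}
#1 dst[0x06+2] := {0x12,0x2a}
#2 dst[0x02+4] := {0x71,0x4a,0x8f,0x61}
#3 dst[0x06+5] := {0x4a,0x8f,0x61,0x65,0x32}
query mem[0x07]=0x8f, mem[0x10]=0x71, mem[0x0a]=0x32, mem[0x13]=0x61

MEM[0x07,0x10,0x0a,0x13] = 8f 71 32 61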